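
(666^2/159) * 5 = 739260/53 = 13948.30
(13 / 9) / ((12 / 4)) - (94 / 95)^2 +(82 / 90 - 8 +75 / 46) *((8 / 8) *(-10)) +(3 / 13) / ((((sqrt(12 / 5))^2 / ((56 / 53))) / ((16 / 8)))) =209642405116 / 3861517725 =54.29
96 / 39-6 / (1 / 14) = -1060 / 13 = -81.54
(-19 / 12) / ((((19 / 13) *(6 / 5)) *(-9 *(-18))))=-65 / 11664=-0.01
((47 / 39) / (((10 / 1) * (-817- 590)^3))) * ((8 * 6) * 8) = -3008 / 181048799295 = -0.00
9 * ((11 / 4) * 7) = 693 / 4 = 173.25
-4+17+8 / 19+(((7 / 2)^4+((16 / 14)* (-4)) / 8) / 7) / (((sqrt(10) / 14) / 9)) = 255 / 19+150687* sqrt(10) / 560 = 864.34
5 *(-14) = -70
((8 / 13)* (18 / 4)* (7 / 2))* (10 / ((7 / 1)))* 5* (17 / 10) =1530 / 13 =117.69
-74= -74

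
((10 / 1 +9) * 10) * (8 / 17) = 1520 / 17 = 89.41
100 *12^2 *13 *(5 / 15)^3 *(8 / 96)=5200 / 9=577.78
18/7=2.57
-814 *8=-6512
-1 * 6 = -6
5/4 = 1.25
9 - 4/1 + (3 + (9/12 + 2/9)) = 323/36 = 8.97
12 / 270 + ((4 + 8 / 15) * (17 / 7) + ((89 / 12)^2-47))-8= 55747 / 5040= 11.06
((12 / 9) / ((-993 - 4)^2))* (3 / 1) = 4 / 994009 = 0.00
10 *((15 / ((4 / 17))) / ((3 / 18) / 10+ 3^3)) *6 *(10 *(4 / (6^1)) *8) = 12240000 / 1621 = 7550.89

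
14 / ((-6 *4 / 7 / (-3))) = 49 / 4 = 12.25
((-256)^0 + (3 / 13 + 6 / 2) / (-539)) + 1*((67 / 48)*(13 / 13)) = 114827 / 48048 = 2.39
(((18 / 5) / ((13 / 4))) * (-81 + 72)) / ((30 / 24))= -2592 / 325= -7.98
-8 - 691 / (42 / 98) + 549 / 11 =-51824 / 33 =-1570.42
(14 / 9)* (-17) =-238 / 9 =-26.44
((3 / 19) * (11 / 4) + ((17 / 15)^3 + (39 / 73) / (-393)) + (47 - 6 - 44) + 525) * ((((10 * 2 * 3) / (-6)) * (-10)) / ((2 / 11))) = 14135563343759 / 49058190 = 288138.71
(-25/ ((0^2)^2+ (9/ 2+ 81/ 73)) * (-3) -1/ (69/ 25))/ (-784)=-27225/ 1640912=-0.02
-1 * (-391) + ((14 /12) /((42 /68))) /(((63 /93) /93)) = 40970 /63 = 650.32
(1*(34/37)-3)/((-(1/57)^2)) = 250173/37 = 6761.43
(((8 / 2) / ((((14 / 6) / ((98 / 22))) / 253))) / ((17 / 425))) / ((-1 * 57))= -16100 / 19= -847.37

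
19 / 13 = 1.46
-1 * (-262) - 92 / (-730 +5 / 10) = 382442 / 1459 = 262.13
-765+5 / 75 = -11474 / 15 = -764.93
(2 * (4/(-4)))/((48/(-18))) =0.75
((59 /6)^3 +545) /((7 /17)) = 784669 /216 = 3632.73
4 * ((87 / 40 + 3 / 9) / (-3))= -301 / 90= -3.34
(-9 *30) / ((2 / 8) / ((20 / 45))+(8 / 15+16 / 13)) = -842400 / 7259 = -116.05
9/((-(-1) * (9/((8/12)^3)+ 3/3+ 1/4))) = 72/253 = 0.28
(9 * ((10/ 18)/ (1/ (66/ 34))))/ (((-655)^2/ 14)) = 462/ 1458685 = 0.00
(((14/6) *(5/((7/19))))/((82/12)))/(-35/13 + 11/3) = 195/41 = 4.76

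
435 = 435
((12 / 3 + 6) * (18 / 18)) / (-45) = -2 / 9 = -0.22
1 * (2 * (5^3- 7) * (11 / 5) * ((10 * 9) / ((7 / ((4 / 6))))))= 31152 / 7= 4450.29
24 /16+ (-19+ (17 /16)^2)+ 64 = 12193 /256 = 47.63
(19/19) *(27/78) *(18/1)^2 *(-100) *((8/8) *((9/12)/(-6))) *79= 1439775/13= 110751.92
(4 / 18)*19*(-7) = -266 / 9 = -29.56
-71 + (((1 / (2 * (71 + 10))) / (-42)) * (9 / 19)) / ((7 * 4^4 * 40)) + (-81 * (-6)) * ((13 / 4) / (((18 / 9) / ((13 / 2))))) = 5212279618559 / 1029611520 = 5062.37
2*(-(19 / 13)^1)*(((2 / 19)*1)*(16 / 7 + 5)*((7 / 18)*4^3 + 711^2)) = -309394084 / 273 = -1133311.66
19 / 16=1.19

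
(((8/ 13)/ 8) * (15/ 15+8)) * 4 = 36/ 13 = 2.77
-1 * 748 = -748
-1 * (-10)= 10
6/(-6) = -1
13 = 13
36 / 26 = 18 / 13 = 1.38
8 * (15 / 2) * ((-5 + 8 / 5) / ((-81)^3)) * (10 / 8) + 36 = 6377377 / 177147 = 36.00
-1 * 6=-6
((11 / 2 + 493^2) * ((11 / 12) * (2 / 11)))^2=236301959881 / 144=1640985832.51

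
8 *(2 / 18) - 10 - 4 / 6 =-88 / 9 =-9.78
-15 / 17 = -0.88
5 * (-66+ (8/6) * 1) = -970/3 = -323.33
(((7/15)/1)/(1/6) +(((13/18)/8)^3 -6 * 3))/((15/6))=-226923799/37324800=-6.08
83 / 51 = 1.63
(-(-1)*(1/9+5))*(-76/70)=-5.55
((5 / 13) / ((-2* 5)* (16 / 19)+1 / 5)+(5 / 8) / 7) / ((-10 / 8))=-4833 / 142142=-0.03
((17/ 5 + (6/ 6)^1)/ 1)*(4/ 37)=88/ 185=0.48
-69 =-69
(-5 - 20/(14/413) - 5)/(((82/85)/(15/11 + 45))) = -13005000/451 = -28835.92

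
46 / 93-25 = -2279 / 93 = -24.51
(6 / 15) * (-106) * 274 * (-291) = 16903608 / 5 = 3380721.60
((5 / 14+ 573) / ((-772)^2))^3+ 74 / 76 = 10746316762485573060633 / 11036757745973845458944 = 0.97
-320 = -320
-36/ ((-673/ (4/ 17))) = 144/ 11441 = 0.01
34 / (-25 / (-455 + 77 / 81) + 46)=1250452 / 1693813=0.74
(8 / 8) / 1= 1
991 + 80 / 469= 464859 / 469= 991.17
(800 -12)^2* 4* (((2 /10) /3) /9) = 2483776 /135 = 18398.34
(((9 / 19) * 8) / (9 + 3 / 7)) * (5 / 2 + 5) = 630 / 209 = 3.01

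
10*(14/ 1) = 140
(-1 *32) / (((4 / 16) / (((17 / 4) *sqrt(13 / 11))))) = -591.39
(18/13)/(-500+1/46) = -828/298987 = -0.00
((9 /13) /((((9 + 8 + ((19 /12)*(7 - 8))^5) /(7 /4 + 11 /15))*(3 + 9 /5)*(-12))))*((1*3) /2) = -144828 /22802585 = -0.01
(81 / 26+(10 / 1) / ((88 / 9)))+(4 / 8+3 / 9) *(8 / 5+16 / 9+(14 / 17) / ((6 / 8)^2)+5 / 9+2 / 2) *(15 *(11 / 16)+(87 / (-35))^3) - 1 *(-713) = 10359750925889 / 15008994000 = 690.24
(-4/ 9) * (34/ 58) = -68/ 261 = -0.26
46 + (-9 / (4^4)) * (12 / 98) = 288485 / 6272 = 46.00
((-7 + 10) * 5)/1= 15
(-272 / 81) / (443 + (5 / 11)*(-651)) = -1496 / 65529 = -0.02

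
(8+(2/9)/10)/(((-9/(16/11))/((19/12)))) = -2.05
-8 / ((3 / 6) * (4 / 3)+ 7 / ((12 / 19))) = -32 / 47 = -0.68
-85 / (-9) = 85 / 9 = 9.44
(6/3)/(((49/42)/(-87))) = -1044/7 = -149.14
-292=-292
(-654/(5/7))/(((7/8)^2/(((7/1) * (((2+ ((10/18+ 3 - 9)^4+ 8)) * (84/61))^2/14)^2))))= -50560248859599373727821124986314752/527914051535649445335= -95773637228493.24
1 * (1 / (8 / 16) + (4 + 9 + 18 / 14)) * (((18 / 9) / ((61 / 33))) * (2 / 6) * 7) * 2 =5016 / 61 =82.23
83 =83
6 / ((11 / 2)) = 12 / 11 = 1.09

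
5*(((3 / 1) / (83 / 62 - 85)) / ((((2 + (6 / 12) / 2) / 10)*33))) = -12400 / 513513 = -0.02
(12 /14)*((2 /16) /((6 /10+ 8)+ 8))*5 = 75 /2324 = 0.03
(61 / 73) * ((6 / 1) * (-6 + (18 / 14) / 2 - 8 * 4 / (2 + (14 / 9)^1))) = -36783 / 511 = -71.98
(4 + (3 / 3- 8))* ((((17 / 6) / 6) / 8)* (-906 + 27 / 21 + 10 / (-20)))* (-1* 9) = -646323 / 448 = -1442.69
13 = 13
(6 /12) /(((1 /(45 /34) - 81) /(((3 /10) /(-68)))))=27 /982192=0.00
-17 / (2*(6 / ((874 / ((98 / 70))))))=-37145 / 42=-884.40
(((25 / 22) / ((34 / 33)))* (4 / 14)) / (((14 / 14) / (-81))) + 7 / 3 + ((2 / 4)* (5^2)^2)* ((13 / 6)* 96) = 46393441 / 714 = 64976.81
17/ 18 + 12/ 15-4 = -203/ 90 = -2.26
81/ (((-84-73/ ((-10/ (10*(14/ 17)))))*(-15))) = 459/ 2030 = 0.23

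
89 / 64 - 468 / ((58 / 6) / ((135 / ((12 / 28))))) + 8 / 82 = -1160376995 / 76096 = -15248.86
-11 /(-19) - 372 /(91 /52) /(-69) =11195 /3059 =3.66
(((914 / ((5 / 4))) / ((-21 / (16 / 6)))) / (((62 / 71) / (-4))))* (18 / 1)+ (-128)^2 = 26083072 / 1085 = 24039.70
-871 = -871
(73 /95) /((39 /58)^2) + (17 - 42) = -3366803 /144495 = -23.30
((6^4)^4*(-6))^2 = 286511799958070431838109696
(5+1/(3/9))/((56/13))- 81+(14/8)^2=-8521/112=-76.08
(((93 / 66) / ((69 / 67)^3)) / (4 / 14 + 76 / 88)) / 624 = 65265571 / 36283162032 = 0.00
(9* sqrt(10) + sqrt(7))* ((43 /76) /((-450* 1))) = -43* sqrt(10) /3800-43* sqrt(7) /34200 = -0.04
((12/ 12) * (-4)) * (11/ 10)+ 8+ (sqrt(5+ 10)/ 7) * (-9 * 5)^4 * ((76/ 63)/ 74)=18/ 5+ 17313750 * sqrt(15)/ 1813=36989.74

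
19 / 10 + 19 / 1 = 209 / 10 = 20.90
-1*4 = -4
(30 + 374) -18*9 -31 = 211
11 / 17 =0.65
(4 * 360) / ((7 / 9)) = 1851.43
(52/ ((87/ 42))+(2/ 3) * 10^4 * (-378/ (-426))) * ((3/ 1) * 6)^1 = 220170384/ 2059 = 106930.74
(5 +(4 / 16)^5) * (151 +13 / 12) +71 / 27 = 84403241 / 110592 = 763.19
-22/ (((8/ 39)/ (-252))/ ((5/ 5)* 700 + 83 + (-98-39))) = 17459442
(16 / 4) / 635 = 4 / 635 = 0.01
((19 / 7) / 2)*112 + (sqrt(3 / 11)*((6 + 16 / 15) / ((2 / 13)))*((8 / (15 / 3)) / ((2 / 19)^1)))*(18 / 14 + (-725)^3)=152-139683424091224*sqrt(33) / 5775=-138947217228.95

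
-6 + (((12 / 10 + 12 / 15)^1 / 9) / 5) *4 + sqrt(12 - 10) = -262 / 45 + sqrt(2) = -4.41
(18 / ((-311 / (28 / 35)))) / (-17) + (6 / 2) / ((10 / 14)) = 111099 / 26435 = 4.20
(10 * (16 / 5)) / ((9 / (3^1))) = 32 / 3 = 10.67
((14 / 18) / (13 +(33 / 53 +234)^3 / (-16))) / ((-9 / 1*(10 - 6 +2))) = 8337112 / 467236377489537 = 0.00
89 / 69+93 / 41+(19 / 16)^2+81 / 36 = 5227669 / 724224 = 7.22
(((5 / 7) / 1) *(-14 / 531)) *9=-10 / 59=-0.17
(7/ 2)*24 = 84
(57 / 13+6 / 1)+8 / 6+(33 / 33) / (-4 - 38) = 11.69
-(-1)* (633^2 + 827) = 401516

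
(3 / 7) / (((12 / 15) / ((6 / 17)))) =45 / 238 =0.19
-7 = -7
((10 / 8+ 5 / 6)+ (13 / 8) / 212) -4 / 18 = 28525 / 15264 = 1.87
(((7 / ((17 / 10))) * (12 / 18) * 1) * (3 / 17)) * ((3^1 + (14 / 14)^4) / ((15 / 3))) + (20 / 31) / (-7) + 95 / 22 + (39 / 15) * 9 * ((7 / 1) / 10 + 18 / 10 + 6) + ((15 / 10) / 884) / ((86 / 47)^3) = 46434727339337059 / 228164965188160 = 203.51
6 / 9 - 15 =-43 / 3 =-14.33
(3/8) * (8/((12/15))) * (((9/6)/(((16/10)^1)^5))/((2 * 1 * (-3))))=-46875/524288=-0.09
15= 15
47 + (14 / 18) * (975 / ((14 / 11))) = 3857 / 6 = 642.83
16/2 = 8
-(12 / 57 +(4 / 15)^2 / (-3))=-2396 / 12825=-0.19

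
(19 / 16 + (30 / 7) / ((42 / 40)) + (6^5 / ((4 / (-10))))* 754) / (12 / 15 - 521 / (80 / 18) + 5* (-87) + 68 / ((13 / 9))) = 746959181085 / 25701578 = 29062.78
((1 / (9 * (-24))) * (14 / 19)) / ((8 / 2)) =-7 / 8208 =-0.00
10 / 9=1.11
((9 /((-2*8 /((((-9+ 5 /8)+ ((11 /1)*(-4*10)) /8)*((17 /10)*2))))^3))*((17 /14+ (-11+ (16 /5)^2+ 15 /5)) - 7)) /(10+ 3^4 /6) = -7151298943120371 /2156134400000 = -3316.72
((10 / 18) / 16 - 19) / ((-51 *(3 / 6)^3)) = 2731 / 918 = 2.97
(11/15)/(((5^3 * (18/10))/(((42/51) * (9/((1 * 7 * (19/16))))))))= 352/121125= 0.00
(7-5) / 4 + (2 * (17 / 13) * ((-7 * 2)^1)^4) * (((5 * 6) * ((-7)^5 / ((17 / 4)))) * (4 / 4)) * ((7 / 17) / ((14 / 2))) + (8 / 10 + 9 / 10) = -774789251969 / 1105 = -701166743.86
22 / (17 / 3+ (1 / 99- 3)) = 2178 / 265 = 8.22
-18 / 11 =-1.64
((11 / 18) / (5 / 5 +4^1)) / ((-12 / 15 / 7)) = -1.07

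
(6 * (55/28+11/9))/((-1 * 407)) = -73/1554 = -0.05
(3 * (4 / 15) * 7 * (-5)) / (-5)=28 / 5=5.60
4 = 4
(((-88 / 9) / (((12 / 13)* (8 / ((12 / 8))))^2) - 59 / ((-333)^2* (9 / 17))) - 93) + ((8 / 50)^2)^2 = -18643412863059803 / 199600200000000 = -93.40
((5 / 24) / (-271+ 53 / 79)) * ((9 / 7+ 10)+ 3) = -9875 / 896952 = -0.01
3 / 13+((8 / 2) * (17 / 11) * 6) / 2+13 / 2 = 7229 / 286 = 25.28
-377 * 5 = -1885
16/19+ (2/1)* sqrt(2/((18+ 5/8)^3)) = 64* sqrt(149)/22201+ 16/19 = 0.88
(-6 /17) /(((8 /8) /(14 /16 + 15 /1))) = -381 /68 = -5.60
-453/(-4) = 453/4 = 113.25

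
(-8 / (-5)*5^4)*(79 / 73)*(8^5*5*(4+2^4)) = 258867200000 / 73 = 3546126027.40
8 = 8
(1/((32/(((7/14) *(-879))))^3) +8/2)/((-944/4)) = 678102863/61865984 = 10.96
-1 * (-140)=140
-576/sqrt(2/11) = -288 * sqrt(22) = -1350.84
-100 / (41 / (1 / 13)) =-100 / 533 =-0.19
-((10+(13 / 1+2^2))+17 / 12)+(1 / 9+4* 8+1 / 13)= 1765 / 468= 3.77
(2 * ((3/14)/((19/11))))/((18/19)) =11/42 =0.26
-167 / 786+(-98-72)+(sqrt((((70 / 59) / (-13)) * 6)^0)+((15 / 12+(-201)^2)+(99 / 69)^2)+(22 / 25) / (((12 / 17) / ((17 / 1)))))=836916181117 / 20789700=40256.29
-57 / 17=-3.35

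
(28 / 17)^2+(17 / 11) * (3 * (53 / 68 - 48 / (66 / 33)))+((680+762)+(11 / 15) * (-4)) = 254470121 / 190740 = 1334.12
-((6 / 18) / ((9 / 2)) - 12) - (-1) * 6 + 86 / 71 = 36686 / 1917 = 19.14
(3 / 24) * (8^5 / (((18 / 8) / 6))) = 10922.67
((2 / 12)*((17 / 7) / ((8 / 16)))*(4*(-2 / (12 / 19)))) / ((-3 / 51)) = 174.32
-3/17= -0.18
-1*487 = -487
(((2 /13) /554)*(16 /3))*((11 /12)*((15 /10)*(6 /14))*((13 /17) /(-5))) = -22 /164815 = -0.00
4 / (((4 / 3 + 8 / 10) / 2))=15 / 4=3.75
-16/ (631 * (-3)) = 16/ 1893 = 0.01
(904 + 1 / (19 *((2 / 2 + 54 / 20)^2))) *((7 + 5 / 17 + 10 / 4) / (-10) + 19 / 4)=7536251102 / 2210935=3408.63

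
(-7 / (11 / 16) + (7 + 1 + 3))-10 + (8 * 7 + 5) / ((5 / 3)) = 1508 / 55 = 27.42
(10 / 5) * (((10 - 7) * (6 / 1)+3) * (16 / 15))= 224 / 5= 44.80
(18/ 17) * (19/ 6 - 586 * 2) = -21039/ 17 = -1237.59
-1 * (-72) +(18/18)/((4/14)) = 151/2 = 75.50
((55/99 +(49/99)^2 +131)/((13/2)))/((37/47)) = 121427038/4714281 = 25.76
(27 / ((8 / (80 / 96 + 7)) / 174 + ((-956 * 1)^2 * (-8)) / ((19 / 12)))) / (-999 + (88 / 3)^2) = 216999 / 5142227995768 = 0.00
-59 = -59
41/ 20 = 2.05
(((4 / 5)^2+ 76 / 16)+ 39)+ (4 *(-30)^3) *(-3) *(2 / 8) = 8104439 / 100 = 81044.39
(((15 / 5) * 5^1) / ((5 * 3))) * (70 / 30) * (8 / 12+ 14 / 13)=476 / 117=4.07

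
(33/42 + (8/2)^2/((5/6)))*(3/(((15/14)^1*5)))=1399/125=11.19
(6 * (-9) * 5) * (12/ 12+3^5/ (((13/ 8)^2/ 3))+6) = -12916530/ 169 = -76429.17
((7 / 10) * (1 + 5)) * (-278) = -5838 / 5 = -1167.60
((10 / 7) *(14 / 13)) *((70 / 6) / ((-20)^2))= 7 / 156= 0.04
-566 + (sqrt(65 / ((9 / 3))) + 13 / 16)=-560.53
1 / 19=0.05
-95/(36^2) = -95/1296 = -0.07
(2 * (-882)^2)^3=3766183685829960192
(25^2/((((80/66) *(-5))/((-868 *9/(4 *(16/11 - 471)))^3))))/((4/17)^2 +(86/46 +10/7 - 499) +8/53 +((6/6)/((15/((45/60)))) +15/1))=268953412421719395909/17413395770752289914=15.45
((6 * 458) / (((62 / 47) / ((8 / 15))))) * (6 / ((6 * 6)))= 86104 / 465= 185.17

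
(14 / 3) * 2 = 9.33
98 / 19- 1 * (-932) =17806 / 19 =937.16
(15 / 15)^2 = 1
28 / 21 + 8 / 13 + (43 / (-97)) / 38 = 278459 / 143754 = 1.94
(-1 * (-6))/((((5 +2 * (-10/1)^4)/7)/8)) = 336/20005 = 0.02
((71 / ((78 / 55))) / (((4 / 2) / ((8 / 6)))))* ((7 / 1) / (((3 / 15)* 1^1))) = 136675 / 117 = 1168.16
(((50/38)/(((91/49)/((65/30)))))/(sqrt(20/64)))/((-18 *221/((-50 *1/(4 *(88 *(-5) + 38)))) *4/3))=-875 *sqrt(5)/121535856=-0.00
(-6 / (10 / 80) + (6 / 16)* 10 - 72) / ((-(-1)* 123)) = -155 / 164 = -0.95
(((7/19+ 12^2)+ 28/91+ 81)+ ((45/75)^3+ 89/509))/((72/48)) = 2368484764/15715375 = 150.71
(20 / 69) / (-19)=-20 / 1311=-0.02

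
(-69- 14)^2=6889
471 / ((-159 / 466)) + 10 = -72632 / 53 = -1370.42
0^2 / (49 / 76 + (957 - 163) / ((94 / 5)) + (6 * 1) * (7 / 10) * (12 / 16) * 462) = 0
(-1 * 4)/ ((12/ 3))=-1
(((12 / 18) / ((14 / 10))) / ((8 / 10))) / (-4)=-25 / 168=-0.15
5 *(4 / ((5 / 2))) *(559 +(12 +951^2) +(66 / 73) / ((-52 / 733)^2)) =89334847049 / 12337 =7241213.18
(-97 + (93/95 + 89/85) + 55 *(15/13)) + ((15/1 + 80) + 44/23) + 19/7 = 230241556/3380195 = 68.11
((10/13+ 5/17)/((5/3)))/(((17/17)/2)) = 282/221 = 1.28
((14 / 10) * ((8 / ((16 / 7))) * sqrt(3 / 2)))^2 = 7203 / 200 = 36.02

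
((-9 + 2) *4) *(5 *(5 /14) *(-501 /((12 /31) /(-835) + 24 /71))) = 7672961125 /103398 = 74208.02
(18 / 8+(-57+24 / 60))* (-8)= 2174 / 5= 434.80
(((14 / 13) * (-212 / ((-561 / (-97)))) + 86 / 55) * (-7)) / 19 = 9677234 / 692835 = 13.97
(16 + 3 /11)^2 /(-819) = -32041 /99099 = -0.32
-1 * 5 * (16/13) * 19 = -1520/13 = -116.92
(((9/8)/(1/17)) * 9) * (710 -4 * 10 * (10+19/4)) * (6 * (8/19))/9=110160/19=5797.89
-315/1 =-315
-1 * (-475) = 475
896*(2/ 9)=1792/ 9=199.11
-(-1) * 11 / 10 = 11 / 10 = 1.10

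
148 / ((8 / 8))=148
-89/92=-0.97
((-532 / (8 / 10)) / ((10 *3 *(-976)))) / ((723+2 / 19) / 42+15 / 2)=17689 / 19250624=0.00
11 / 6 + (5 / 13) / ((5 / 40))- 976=-971.09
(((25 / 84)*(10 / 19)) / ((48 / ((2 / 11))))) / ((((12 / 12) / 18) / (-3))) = -375 / 11704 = -0.03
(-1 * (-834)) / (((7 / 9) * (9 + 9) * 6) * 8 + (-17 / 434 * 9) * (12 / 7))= 211141 / 169975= 1.24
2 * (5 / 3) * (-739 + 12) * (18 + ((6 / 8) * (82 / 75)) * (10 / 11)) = -1499074 / 33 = -45426.48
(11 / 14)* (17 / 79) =187 / 1106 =0.17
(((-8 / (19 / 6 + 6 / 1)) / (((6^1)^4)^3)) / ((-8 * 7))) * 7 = 1 / 19953838080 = 0.00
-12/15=-4/5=-0.80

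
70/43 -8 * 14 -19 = -5563/43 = -129.37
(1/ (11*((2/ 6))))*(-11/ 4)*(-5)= 15/ 4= 3.75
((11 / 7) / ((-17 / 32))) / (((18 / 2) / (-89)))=31328 / 1071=29.25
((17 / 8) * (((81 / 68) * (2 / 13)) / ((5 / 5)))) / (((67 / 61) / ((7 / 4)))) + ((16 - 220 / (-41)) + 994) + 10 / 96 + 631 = 11293295653 / 6856512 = 1647.09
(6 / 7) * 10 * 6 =360 / 7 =51.43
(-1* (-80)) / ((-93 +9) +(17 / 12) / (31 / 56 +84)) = -0.95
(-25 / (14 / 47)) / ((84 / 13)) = -15275 / 1176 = -12.99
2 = 2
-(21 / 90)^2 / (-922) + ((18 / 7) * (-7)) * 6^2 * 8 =-4301683151 / 829800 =-5184.00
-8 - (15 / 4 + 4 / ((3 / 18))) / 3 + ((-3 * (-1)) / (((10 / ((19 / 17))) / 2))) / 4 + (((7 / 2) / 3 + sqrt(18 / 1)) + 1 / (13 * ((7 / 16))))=-730487 / 46410 + 3 * sqrt(2)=-11.50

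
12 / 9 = 4 / 3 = 1.33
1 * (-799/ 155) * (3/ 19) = -2397/ 2945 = -0.81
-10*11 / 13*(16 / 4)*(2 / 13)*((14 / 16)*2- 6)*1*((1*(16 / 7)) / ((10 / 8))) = 47872 / 1183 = 40.47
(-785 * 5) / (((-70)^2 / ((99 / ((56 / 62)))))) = -481833 / 5488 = -87.80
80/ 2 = 40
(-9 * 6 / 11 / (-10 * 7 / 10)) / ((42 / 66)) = 54 / 49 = 1.10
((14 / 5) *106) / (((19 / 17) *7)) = 3604 / 95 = 37.94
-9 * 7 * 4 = -252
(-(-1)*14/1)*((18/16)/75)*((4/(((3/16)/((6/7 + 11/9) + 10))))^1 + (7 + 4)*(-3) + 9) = 11042/225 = 49.08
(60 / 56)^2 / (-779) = -225 / 152684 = -0.00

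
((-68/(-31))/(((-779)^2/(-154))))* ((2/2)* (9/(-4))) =23562/18812071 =0.00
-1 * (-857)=857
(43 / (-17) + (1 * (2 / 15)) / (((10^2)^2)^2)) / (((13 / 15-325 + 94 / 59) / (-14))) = -13319249992979 / 121315400000000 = -0.11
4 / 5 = 0.80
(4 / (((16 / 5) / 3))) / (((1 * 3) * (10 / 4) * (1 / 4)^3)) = 32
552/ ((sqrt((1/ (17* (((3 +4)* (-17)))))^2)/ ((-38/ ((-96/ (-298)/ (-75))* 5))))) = 1975853985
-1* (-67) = 67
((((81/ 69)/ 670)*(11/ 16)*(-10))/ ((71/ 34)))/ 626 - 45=-24656868009/ 547930288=-45.00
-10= -10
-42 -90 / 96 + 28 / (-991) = -681265 / 15856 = -42.97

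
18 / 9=2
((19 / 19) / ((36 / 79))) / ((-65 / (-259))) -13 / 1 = -9959 / 2340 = -4.26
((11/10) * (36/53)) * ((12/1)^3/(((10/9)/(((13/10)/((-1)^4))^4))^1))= 2748367908/828125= 3318.78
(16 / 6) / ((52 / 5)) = 10 / 39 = 0.26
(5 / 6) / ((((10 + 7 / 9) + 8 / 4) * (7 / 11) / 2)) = 33 / 161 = 0.20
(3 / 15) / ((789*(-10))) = -1 / 39450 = -0.00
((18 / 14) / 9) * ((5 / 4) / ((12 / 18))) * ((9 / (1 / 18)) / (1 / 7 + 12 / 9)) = 3645 / 124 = 29.40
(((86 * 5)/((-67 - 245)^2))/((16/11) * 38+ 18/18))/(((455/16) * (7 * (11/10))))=215/599734863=0.00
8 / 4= 2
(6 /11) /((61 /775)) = 4650 /671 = 6.93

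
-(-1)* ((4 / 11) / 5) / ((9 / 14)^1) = 56 / 495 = 0.11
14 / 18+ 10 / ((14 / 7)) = 52 / 9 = 5.78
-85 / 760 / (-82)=17 / 12464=0.00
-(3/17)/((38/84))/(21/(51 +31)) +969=312495/323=967.48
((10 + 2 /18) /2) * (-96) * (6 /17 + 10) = -256256 /51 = -5024.63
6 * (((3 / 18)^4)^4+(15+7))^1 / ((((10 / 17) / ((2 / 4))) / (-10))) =-1055095105388561 / 940369969152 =-1122.00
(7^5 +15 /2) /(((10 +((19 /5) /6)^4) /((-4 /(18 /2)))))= -6053220000 /8230321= -735.48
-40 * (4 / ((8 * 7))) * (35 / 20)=-5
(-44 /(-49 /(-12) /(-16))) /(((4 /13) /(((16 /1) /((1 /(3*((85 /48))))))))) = 2333760 /49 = 47627.76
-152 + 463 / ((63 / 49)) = 1873 / 9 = 208.11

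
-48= -48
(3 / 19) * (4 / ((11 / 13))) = 156 / 209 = 0.75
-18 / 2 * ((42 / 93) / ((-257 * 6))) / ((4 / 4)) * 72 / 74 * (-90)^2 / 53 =6123600 / 15623287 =0.39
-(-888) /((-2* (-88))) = 111 /22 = 5.05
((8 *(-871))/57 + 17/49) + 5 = -326498/2793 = -116.90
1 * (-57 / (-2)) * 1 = 57 / 2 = 28.50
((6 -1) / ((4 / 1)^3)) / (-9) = -5 / 576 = -0.01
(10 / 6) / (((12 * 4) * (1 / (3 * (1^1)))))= 5 / 48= 0.10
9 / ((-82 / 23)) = -207 / 82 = -2.52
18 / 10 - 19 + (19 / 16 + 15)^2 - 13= 231.84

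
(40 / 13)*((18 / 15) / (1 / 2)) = 96 / 13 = 7.38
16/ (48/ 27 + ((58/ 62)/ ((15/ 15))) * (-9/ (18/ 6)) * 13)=-4464/ 9683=-0.46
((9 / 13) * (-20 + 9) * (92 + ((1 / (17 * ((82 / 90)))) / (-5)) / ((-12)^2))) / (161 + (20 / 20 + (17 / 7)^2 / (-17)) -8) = -4.56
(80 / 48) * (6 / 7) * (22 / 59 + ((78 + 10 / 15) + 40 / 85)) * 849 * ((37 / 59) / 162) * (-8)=-14315113520 / 4793337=-2986.46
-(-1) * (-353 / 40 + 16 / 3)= -419 / 120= -3.49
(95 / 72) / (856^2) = 95 / 52756992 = 0.00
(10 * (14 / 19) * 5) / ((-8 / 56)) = -4900 / 19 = -257.89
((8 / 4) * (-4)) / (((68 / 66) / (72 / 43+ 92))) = -531696 / 731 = -727.35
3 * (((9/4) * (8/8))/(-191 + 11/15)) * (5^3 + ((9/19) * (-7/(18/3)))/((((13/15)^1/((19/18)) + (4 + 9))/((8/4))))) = -16607025/3747302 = -4.43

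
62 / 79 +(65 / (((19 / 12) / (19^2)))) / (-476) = -285317 / 9401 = -30.35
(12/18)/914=1/1371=0.00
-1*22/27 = -22/27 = -0.81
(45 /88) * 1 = 45 /88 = 0.51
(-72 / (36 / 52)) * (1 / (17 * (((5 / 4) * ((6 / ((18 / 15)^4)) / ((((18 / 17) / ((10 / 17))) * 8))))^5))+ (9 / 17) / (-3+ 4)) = -97758500458972679178256872 / 15832483768463134765625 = -6174.55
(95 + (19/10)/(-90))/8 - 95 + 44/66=-593719/7200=-82.46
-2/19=-0.11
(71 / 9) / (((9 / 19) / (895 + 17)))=410096 / 27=15188.74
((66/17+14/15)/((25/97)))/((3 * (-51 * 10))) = -59558/4876875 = -0.01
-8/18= -4/9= -0.44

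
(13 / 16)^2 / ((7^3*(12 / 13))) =2197 / 1053696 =0.00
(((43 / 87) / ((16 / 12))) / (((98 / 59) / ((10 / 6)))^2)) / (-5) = -748415 / 10026576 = -0.07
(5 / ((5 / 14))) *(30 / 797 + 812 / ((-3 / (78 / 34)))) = -117776708 / 13549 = -8692.65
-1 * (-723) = 723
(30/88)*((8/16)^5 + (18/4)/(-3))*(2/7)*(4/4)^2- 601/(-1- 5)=1478749/14784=100.02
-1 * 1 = -1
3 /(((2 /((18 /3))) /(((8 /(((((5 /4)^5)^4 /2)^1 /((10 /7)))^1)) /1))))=316659348799488 /133514404296875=2.37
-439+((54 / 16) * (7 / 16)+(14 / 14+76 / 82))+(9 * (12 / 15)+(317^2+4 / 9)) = 23630417057 / 236160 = 100061.05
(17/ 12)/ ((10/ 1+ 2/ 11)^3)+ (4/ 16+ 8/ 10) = 88623599/ 84295680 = 1.05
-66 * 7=-462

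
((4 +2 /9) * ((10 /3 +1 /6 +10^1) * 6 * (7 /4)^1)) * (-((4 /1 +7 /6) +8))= -31521 /4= -7880.25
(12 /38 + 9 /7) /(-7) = -213 /931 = -0.23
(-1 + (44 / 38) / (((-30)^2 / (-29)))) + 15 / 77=-554663 / 658350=-0.84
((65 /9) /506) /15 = 13 /13662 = 0.00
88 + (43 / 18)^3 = 592723 / 5832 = 101.63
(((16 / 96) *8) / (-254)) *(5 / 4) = -5 / 762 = -0.01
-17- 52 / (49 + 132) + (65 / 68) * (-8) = -24.93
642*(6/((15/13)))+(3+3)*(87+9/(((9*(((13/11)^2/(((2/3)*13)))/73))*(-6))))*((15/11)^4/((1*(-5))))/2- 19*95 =1436569361/951665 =1509.53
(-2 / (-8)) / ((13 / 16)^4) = 16384 / 28561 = 0.57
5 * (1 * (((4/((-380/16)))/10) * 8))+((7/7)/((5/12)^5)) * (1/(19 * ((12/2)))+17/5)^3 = 8448470745664/2679296875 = 3153.24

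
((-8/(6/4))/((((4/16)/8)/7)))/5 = -3584/15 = -238.93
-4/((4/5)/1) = -5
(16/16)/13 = 1/13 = 0.08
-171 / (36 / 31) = -589 / 4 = -147.25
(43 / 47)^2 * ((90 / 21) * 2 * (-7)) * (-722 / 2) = 40049340 / 2209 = 18130.08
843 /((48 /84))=5901 /4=1475.25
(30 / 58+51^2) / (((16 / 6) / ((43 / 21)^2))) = 11624663 / 2842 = 4090.31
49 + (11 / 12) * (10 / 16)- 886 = -80297 / 96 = -836.43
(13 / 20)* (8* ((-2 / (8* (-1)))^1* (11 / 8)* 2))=143 / 40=3.58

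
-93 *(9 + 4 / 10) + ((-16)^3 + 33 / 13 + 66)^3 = -717619567319552 / 10985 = -65327225063.23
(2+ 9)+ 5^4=636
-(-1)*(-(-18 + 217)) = -199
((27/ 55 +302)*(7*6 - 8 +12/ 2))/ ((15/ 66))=266192/ 5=53238.40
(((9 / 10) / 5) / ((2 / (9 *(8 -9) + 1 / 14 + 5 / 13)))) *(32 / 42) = -1866 / 3185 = -0.59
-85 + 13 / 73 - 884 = -70724 / 73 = -968.82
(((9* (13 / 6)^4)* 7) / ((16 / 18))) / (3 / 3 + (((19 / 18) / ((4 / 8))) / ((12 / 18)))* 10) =47.81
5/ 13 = 0.38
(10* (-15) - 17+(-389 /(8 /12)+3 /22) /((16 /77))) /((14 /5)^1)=-237955 /224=-1062.30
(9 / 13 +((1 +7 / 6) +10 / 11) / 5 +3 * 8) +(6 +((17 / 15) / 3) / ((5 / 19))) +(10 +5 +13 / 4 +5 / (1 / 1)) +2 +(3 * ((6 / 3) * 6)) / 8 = 8042851 / 128700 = 62.49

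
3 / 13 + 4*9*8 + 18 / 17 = 63933 / 221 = 289.29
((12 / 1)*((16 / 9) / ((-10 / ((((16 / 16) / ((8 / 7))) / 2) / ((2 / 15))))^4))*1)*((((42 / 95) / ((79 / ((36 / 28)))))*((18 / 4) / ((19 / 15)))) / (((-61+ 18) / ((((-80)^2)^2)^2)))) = -302456851200000000 / 1226317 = -246638390562.96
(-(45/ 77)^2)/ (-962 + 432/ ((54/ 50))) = 0.00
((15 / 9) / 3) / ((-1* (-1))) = 5 / 9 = 0.56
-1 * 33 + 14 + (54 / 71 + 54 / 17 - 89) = -125604 / 1207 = -104.06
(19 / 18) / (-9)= -19 / 162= -0.12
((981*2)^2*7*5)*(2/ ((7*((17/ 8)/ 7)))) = 2155688640/ 17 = 126805214.12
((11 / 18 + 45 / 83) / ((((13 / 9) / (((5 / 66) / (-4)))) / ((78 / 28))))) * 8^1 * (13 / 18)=-111995 / 460152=-0.24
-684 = -684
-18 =-18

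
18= 18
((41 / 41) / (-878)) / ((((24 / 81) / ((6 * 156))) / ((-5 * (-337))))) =-5322915 / 878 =-6062.55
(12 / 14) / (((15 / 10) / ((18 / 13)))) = 72 / 91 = 0.79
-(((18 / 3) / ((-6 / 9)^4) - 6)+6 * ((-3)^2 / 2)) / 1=-51.38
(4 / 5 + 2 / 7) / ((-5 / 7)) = -38 / 25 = -1.52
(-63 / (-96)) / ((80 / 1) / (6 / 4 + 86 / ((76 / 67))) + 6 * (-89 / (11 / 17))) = -339339 / 426203584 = -0.00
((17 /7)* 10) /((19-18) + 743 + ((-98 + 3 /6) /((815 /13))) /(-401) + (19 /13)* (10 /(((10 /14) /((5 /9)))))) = 2600140140 /80873532229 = 0.03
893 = 893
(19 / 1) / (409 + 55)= 19 / 464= 0.04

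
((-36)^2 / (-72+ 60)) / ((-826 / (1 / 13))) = 54 / 5369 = 0.01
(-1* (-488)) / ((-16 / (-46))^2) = 32269 / 8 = 4033.62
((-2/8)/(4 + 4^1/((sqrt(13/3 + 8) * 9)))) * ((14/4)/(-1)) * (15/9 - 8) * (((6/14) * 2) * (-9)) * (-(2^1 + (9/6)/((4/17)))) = -11445543/127744 + 34371 * sqrt(111)/127744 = -86.76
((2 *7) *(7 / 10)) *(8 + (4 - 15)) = -147 / 5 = -29.40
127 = 127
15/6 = 5/2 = 2.50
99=99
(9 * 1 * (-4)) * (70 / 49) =-360 / 7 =-51.43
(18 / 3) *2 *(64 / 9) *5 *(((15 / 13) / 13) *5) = 32000 / 169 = 189.35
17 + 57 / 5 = 142 / 5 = 28.40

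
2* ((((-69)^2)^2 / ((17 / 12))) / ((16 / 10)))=340006815 / 17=20000400.88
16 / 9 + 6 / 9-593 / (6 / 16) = -14210 / 9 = -1578.89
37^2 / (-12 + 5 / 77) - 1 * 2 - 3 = -110008 / 919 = -119.70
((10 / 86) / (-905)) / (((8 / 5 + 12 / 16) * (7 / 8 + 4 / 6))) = -480 / 13534637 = -0.00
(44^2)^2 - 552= 3747544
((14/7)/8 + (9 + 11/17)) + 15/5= 877/68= 12.90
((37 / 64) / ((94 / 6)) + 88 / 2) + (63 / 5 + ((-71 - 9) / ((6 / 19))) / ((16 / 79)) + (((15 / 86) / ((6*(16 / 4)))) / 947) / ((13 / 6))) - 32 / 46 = -656428451796157 / 549362124480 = -1194.89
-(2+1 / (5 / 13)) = -23 / 5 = -4.60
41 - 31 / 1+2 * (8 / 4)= 14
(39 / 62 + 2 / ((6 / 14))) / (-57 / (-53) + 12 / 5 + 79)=261025 / 4065216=0.06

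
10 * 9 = 90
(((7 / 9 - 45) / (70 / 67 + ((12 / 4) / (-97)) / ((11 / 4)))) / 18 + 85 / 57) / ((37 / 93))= -3122677709 / 1402430166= -2.23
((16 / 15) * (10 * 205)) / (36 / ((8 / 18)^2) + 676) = 26240 / 10299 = 2.55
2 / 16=1 / 8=0.12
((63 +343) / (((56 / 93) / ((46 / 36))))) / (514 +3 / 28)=144739 / 86370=1.68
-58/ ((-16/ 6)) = 87/ 4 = 21.75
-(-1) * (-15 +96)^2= 6561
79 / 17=4.65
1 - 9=-8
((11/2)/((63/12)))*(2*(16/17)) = 704/357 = 1.97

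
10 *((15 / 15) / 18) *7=35 / 9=3.89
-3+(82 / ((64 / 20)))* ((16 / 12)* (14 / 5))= 92.67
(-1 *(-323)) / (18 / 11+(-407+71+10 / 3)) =-10659 / 10924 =-0.98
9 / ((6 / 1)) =3 / 2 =1.50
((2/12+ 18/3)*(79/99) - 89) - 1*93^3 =-477838001/594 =-804441.08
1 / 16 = 0.06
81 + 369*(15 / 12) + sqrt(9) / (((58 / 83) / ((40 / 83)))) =544.32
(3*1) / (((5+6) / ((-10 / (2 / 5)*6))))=-450 / 11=-40.91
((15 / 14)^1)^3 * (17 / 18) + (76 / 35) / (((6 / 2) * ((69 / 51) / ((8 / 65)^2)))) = 9357186767 / 7999446000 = 1.17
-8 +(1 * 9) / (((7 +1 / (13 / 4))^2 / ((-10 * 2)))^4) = -83038371623816 / 10614726900625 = -7.82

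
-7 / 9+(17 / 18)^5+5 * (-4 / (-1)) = 37741553 / 1889568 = 19.97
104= 104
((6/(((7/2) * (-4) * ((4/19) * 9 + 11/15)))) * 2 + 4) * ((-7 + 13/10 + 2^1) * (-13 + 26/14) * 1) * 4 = 605.87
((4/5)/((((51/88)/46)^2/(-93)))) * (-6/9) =4063803392/13005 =312480.08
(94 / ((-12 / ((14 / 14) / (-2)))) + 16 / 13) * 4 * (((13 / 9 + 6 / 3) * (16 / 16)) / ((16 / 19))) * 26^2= 6148571 / 108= 56931.21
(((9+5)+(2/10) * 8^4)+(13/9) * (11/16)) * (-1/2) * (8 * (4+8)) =-40041.27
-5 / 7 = -0.71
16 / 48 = 1 / 3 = 0.33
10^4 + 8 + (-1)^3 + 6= 10013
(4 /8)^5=1 /32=0.03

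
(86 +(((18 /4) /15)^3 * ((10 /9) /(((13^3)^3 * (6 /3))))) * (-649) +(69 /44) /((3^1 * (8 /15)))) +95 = 16982310408320857 /93319594482400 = 181.98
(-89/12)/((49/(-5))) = 445/588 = 0.76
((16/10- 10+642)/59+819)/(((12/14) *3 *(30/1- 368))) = -190379/199420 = -0.95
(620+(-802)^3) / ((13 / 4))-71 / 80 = -165071677083 / 1040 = -158722766.43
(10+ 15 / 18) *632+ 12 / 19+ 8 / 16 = 780649 / 114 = 6847.80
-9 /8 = -1.12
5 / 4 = 1.25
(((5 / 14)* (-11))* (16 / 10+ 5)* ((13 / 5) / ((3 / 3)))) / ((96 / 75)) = -23595 / 448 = -52.67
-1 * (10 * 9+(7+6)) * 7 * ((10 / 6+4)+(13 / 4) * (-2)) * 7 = 25235 / 6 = 4205.83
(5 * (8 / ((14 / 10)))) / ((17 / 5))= 1000 / 119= 8.40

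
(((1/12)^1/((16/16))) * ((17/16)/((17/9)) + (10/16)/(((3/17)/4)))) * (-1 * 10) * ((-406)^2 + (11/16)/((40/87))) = -74585669879/36864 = -2023265.78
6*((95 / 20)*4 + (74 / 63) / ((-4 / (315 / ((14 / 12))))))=-361.71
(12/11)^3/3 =576/1331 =0.43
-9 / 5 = -1.80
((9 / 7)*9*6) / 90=0.77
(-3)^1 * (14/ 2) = -21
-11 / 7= -1.57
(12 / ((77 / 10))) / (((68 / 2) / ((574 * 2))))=9840 / 187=52.62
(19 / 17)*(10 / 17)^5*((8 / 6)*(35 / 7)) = 38000000 / 72412707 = 0.52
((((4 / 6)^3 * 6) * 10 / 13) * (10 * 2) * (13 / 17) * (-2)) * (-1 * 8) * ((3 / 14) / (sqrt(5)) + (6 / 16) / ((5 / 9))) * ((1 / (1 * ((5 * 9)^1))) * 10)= 10240 * sqrt(5) / 3213 + 2560 / 51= 57.32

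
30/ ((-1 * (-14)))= 15/ 7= 2.14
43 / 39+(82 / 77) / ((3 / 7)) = 513 / 143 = 3.59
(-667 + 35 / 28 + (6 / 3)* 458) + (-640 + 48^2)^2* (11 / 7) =121838431 / 28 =4351372.54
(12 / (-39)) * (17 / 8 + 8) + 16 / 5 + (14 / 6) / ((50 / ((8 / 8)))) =128 / 975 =0.13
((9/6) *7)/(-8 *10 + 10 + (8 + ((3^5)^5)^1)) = 21/1694577218762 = 0.00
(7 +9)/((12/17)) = 68/3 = 22.67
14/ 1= 14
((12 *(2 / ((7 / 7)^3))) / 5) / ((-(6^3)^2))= -1 / 9720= -0.00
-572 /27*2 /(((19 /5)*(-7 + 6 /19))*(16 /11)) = 1.15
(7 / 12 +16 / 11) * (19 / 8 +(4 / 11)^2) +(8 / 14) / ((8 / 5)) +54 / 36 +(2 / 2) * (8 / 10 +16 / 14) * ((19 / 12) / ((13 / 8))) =515081113 / 58138080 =8.86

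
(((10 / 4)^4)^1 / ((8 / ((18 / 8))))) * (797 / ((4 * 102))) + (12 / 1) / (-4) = 1285479 / 69632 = 18.46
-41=-41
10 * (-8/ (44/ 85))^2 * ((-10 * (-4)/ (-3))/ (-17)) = 680000/ 363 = 1873.28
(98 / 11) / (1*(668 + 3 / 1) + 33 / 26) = 364 / 27467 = 0.01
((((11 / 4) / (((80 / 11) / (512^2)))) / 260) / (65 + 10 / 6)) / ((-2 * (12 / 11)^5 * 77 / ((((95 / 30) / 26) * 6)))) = -33659659 / 1916460000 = -0.02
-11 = -11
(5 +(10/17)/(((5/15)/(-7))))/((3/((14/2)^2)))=-6125/51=-120.10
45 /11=4.09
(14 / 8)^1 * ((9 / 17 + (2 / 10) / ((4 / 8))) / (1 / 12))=1659 / 85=19.52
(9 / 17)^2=0.28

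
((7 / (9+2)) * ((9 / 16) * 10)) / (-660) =-21 / 3872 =-0.01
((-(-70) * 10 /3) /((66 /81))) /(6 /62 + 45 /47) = 764925 /2816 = 271.64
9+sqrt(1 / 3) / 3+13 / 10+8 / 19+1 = sqrt(3) / 9+2227 / 190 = 11.91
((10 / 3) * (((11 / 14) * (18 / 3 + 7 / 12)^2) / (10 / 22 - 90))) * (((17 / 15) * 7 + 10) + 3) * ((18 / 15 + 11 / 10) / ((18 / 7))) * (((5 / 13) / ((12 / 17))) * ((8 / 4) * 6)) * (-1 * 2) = 46357068307 / 149357520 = 310.38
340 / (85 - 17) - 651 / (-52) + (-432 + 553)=138.52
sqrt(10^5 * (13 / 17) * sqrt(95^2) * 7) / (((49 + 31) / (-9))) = -225 * sqrt(58786) / 68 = -802.25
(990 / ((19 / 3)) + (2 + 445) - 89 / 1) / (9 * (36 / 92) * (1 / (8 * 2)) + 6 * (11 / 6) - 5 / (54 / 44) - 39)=-97094592 / 6013519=-16.15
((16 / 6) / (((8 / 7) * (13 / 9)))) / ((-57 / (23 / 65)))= -161 / 16055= -0.01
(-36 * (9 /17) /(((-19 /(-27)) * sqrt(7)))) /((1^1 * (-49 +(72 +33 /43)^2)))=-4043763 * sqrt(7) /5482947610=-0.00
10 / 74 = 5 / 37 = 0.14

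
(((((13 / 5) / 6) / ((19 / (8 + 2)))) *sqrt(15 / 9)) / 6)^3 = 10985 *sqrt(15) / 360015192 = 0.00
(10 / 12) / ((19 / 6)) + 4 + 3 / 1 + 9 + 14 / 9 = 3047 / 171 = 17.82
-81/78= -27/26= -1.04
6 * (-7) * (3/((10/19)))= -1197/5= -239.40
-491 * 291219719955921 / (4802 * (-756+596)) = 142988882498357211 / 768320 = 186105896629.47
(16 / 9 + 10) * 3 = 106 / 3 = 35.33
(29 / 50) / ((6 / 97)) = 2813 / 300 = 9.38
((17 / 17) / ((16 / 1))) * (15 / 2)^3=26.37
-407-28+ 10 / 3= -1295 / 3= -431.67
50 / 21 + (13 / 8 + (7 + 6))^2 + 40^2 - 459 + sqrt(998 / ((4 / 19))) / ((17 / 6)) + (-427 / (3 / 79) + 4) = -13282835 / 1344 + 3*sqrt(18962) / 17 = -9858.76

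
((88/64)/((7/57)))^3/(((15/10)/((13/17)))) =1068131493/1492736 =715.55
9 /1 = 9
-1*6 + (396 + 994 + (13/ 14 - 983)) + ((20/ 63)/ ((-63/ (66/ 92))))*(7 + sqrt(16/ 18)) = 3494147/ 8694 - 220*sqrt(2)/ 91287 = 401.90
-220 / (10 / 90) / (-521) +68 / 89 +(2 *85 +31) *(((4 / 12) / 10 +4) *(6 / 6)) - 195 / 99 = 12444848929 / 15301770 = 813.29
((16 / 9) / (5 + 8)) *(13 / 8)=2 / 9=0.22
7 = 7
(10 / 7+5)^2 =2025 / 49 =41.33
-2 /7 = -0.29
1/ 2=0.50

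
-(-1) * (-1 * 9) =-9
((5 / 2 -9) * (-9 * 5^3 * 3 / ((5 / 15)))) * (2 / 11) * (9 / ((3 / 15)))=5923125 / 11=538465.91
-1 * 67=-67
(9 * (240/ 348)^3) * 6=432000/ 24389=17.71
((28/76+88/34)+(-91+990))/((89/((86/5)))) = 25054552/143735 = 174.31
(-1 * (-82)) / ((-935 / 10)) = -164 / 187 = -0.88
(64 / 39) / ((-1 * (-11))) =64 / 429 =0.15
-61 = -61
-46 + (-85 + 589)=458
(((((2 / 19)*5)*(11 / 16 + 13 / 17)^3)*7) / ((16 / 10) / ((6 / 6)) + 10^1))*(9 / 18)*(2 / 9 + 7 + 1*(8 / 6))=830462565625 / 199586340864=4.16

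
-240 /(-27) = 80 /9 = 8.89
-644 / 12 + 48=-17 / 3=-5.67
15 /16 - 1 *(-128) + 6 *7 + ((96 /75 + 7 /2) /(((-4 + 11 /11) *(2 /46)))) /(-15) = 3120851 /18000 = 173.38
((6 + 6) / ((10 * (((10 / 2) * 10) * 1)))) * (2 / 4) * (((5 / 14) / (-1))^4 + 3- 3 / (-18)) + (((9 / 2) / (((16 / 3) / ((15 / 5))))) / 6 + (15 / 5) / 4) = 23243029 / 19208000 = 1.21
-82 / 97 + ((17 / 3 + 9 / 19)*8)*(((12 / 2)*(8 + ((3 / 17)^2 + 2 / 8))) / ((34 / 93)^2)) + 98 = 2825908910326 / 153929203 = 18358.50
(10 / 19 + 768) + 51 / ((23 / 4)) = 339722 / 437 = 777.40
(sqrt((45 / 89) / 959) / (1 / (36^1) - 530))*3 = -324*sqrt(426755) / 1628411729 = -0.00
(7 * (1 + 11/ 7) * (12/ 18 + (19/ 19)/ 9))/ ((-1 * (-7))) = 2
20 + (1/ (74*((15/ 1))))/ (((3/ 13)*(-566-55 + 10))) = 3130199/ 156510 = 20.00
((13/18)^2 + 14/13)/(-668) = -6733/2813616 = -0.00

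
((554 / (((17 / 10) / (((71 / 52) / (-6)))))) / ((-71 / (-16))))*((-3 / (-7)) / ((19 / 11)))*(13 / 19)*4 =-487520 / 42959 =-11.35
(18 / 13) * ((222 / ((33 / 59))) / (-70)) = -39294 / 5005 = -7.85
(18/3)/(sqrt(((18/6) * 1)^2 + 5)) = 3 * sqrt(14)/7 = 1.60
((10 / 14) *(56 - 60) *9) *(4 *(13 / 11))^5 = -68436725760 / 1127357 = -60705.46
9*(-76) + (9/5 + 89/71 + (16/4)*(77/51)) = -12219196/18105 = -674.91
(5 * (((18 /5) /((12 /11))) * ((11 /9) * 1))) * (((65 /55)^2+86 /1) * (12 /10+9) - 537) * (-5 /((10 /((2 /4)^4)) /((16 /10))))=-1787 /5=-357.40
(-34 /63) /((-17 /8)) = 16 /63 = 0.25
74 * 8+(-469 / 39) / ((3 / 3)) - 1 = 22580 / 39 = 578.97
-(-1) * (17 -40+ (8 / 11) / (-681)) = -172301 / 7491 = -23.00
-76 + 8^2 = -12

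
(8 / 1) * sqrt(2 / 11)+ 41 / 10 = 8 * sqrt(22) / 11+ 41 / 10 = 7.51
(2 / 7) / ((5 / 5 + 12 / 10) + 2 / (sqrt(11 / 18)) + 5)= 55 / 1211 - 25 * sqrt(22) / 7266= 0.03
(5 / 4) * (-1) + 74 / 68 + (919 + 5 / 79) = 4936339 / 5372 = 918.90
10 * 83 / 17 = 830 / 17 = 48.82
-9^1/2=-9/2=-4.50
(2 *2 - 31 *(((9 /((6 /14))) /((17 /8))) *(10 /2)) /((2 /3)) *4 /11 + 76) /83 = -141280 /15521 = -9.10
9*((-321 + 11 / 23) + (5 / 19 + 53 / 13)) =-16166052 / 5681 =-2845.63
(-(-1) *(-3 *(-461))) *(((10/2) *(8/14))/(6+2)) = 6915/14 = 493.93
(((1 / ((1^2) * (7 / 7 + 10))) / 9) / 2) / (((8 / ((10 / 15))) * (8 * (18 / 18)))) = 1 / 19008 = 0.00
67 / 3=22.33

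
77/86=0.90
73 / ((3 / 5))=365 / 3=121.67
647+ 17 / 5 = 3252 / 5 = 650.40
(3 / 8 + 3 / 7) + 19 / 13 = 1649 / 728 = 2.27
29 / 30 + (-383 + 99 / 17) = -191867 / 510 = -376.21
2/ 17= 0.12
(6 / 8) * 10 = 15 / 2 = 7.50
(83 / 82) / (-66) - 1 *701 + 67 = -3431291 / 5412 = -634.02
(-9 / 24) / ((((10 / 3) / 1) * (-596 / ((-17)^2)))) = 0.05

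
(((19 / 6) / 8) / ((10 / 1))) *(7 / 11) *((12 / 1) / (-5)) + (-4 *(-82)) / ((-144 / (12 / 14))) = -92993 / 46200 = -2.01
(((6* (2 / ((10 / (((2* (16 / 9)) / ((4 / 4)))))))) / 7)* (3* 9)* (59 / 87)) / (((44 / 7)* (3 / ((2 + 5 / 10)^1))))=472 / 319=1.48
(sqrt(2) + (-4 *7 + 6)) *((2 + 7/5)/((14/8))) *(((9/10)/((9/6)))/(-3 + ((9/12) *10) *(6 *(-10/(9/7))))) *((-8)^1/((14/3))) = -0.12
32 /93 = 0.34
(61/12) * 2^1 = 61/6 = 10.17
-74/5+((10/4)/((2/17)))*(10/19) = -687/190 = -3.62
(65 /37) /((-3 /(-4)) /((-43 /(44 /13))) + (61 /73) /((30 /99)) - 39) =-26524550 /548101461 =-0.05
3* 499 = 1497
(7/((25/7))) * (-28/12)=-343/75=-4.57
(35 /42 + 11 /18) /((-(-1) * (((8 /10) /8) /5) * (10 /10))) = 650 /9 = 72.22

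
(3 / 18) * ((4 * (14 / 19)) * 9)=84 / 19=4.42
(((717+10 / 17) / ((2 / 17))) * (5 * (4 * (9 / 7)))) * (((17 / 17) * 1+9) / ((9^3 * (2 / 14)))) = 1219900 / 81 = 15060.49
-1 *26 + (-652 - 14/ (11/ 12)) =-7626/ 11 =-693.27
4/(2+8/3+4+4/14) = 21/47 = 0.45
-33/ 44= -3/ 4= -0.75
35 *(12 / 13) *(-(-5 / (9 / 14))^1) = 9800 / 39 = 251.28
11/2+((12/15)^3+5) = 2753/250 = 11.01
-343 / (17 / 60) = -20580 / 17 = -1210.59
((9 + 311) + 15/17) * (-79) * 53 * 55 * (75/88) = -8565031875/136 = -62978175.55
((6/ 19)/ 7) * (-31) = -186/ 133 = -1.40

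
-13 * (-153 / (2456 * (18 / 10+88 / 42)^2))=21928725 / 410842136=0.05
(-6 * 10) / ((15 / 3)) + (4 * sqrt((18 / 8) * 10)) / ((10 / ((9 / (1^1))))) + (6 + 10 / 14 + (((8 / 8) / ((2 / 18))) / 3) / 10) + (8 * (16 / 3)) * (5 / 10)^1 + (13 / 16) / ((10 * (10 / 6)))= 275459 / 16800 + 27 * sqrt(10) / 5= 33.47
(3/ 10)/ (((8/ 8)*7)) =3/ 70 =0.04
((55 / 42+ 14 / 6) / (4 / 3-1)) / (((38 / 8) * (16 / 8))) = 153 / 133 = 1.15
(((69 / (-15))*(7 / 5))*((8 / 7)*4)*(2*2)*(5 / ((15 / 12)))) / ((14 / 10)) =-11776 / 35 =-336.46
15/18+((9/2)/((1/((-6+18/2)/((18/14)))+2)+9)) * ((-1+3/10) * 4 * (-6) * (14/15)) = 10511/1500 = 7.01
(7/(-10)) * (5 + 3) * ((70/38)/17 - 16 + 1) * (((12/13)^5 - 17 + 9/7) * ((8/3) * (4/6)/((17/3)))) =-393.59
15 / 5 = 3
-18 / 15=-6 / 5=-1.20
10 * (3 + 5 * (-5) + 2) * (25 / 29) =-5000 / 29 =-172.41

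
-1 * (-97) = 97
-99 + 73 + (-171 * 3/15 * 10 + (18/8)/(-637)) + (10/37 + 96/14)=-34021957/94276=-360.88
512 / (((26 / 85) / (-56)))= -1218560 / 13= -93735.38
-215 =-215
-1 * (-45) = 45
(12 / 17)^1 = 12 / 17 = 0.71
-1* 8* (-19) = 152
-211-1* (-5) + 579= 373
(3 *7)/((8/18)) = 189/4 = 47.25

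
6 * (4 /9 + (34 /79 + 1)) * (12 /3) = 10664 /237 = 45.00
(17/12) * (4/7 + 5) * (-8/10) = -221/35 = -6.31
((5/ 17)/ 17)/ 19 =5/ 5491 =0.00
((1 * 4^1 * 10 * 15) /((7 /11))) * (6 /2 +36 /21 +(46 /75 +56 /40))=310816 /49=6343.18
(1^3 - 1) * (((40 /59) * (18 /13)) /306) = 0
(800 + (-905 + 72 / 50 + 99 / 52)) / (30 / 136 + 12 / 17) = -109.72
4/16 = 1/4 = 0.25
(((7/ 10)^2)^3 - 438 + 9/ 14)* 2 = -3060676457/ 3500000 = -874.48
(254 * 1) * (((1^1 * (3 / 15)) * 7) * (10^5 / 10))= 3556000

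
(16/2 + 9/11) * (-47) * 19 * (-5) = 433105/11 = 39373.18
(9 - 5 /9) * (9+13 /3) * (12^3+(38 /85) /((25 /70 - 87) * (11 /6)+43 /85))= 1979622780160 /10174887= 194559.68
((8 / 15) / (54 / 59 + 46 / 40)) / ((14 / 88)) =83072 / 51177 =1.62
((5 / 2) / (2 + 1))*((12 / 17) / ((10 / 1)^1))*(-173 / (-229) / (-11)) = -173 / 42823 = -0.00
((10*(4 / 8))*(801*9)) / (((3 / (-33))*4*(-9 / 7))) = 308385 / 4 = 77096.25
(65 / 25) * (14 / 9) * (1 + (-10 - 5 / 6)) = -5369 / 135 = -39.77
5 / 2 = 2.50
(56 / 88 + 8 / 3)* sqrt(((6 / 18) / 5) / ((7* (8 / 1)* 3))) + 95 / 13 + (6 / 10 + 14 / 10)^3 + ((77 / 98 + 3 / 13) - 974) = -174297 / 182 + 109* sqrt(70) / 13860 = -957.61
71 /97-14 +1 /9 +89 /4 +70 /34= 662021 /59364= 11.15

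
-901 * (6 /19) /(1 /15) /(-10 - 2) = 13515 /38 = 355.66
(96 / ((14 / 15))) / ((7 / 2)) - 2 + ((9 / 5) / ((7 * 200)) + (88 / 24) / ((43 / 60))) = 32.51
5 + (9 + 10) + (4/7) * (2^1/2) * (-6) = 144/7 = 20.57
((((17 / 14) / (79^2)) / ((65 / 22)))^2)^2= 1222830961 / 65022298420061771386950625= 0.00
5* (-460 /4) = -575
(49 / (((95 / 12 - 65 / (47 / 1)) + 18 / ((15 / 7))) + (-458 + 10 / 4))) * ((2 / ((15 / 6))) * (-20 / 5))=442176 / 1242397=0.36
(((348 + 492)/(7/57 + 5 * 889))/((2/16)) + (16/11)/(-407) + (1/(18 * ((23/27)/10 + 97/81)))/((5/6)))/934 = 32835583303/19657130040449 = 0.00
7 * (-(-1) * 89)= 623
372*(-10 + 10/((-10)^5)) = -9300093/2500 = -3720.04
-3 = -3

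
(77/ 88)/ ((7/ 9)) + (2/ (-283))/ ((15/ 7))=38093/ 33960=1.12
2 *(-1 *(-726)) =1452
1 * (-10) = -10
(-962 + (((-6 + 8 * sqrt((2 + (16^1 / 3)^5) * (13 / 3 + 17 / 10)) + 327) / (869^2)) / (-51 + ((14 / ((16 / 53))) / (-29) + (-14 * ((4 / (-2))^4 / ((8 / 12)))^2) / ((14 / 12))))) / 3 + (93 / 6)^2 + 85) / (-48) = 116 * sqrt(474700555) / 1482517881949005 + 3107796745222025 / 234274430727744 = 13.27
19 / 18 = 1.06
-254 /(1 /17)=-4318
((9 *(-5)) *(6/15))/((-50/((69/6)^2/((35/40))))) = 9522/175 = 54.41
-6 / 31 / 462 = -1 / 2387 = -0.00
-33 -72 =-105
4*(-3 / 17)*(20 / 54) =-40 / 153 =-0.26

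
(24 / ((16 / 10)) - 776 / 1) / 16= -761 / 16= -47.56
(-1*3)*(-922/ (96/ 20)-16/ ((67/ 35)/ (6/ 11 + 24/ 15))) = 630.05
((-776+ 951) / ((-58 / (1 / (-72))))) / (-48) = -175 / 200448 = -0.00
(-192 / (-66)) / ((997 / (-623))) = -19936 / 10967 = -1.82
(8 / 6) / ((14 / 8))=16 / 21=0.76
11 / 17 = 0.65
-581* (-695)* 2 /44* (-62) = -1137967.73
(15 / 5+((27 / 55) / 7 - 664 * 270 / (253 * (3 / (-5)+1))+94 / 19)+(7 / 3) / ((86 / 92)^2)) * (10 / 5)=-3286651151144 / 933255015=-3521.71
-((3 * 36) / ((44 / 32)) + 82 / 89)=-77798 / 979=-79.47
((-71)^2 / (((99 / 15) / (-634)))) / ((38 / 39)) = -103869805 / 209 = -496984.71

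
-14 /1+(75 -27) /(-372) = -438 /31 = -14.13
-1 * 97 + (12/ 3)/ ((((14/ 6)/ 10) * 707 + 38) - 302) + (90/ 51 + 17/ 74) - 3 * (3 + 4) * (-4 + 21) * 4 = -5692411671/ 3737518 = -1523.05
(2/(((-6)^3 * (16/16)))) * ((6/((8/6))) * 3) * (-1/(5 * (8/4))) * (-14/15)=-7/600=-0.01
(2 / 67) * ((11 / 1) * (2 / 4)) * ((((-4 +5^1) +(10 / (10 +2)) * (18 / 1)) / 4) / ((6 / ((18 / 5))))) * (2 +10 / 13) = 1.09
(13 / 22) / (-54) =-0.01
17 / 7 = 2.43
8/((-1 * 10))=-4/5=-0.80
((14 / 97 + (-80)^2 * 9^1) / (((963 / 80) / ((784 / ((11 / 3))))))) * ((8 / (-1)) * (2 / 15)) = -1121376198656 / 1027521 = -1091341.39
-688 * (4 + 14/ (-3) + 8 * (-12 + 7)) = 83936/ 3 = 27978.67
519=519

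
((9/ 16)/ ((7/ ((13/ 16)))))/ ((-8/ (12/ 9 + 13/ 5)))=-2301/ 71680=-0.03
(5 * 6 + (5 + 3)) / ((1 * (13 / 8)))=304 / 13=23.38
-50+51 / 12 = -183 / 4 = -45.75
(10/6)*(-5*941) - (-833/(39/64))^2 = -2854096519/1521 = -1876460.56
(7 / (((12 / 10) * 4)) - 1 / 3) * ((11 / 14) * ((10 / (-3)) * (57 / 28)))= -9405 / 1568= -6.00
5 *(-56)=-280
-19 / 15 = -1.27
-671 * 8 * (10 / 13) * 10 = -536800 / 13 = -41292.31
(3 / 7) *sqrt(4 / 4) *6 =18 / 7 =2.57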